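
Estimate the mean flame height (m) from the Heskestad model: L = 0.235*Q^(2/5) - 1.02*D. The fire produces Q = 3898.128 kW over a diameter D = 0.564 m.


Q^(2/5) = 27.311
0.235 * Q^(2/5) = 6.4182
1.02 * D = 0.57528
L = 5.8429 m

5.8429 m


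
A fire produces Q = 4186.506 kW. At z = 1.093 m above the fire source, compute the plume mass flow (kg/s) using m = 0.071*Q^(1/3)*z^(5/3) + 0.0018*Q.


Q^(1/3) = 16.117
z^(5/3) = 1.1598
First term = 0.071 * 16.117 * 1.1598 = 1.3271
Second term = 0.0018 * 4186.506 = 7.5357
m = 8.8628 kg/s

8.8628 kg/s


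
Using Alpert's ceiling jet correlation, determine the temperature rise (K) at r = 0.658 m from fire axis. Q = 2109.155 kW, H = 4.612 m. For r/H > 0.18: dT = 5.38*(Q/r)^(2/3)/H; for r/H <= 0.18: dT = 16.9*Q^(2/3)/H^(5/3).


r/H = 0.658 / 4.612 = 0.14267
r/H <= 0.18, so dT = 16.9*Q^(2/3)/H^(5/3)
Q^(2/3) = 164.46
H^(5/3) = 12.779
dT = 16.9 * 164.46 / 12.779 = 217.51 K

217.51 K


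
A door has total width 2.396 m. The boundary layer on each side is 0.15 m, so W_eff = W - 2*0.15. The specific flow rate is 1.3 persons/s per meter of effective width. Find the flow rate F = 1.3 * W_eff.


W_eff = 2.396 - 0.30 = 2.096 m
F = 1.3 * 2.096 = 2.7248 persons/s

2.7248 persons/s


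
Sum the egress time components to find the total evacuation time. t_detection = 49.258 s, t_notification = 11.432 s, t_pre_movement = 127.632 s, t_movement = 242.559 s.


Total = 49.258 + 11.432 + 127.632 + 242.559 = 430.881 s

430.881 s


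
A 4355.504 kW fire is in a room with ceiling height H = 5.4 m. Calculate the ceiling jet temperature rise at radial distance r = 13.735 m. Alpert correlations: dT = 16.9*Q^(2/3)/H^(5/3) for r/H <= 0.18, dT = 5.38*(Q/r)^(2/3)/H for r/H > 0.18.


r/H = 13.735 / 5.4 = 2.5435
r/H > 0.18, so dT = 5.38*(Q/r)^(2/3)/H
Q/r = 317.11
(Q/r)^(2/3) = 46.502
dT = 5.38 * 46.502 / 5.4 = 46.330 K

46.330 K


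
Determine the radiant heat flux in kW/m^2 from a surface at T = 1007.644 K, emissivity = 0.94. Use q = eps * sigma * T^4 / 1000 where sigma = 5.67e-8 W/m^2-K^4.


T^4 = 1.0309e+12
q = 0.94 * 5.67e-8 * 1.0309e+12 / 1000 = 54.946 kW/m^2

54.946 kW/m^2


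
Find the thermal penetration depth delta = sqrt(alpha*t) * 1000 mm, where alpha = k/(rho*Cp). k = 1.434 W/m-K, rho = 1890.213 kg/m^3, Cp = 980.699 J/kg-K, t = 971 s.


alpha = 1.434 / (1890.213 * 980.699) = 7.7358e-07 m^2/s
alpha * t = 0.00075114
delta = sqrt(0.00075114) * 1000 = 27.407 mm

27.407 mm


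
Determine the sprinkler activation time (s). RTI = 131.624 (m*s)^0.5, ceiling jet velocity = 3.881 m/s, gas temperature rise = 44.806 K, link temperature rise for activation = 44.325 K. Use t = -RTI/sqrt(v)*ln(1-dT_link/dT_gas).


dT_link/dT_gas = 0.98926
ln(1 - 0.98926) = -4.5342
t = -131.624 / sqrt(3.881) * -4.5342 = 302.95 s

302.95 s


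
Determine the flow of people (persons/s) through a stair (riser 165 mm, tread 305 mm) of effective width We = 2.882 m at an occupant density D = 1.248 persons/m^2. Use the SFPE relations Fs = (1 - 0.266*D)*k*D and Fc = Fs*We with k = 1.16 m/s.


1 - 0.266*D = 1 - 0.266*1.248 = 0.66803
Fs = 0.66803 * 1.16 * 1.248 = 0.96710 persons/(s*m)
Fc = 0.96710 * 2.882 = 2.7872 persons/s

2.7872 persons/s


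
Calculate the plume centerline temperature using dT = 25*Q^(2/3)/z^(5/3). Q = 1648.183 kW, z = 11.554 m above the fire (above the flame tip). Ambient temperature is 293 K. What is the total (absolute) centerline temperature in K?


Q^(2/3) = 139.53
z^(5/3) = 59.050
dT = 25 * 139.53 / 59.050 = 59.073 K
T = 293 + 59.073 = 352.07 K

352.07 K


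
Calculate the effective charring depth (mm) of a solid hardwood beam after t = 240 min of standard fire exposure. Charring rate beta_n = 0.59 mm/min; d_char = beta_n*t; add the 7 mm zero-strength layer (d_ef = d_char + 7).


d_char = 0.59 * 240 = 141.6 mm
d_ef = 141.6 + 1.0*7 = 148.6 mm

148.6 mm


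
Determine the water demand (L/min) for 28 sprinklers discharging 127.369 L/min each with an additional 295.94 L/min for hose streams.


Sprinkler demand = 28 * 127.369 = 3566.332 L/min
Total = 3566.332 + 295.94 = 3862.272 L/min

3862.272 L/min


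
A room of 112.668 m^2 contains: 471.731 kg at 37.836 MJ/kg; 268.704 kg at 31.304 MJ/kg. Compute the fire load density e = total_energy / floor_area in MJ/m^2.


Total energy = 471.731*37.836 + 268.704*31.304
= 17848.41 + 8411.510
= 26259.92 MJ
e = 26259.92 / 112.668 = 233.07 MJ/m^2

233.07 MJ/m^2


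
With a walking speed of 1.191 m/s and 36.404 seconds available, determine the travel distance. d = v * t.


d = 1.191 * 36.404 = 43.357 m

43.357 m


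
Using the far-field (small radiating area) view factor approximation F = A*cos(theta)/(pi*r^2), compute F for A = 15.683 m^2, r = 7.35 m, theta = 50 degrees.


cos(50 deg) = 0.64279
pi*r^2 = 169.72
F = 15.683 * 0.64279 / 169.72 = 0.059398

0.059398


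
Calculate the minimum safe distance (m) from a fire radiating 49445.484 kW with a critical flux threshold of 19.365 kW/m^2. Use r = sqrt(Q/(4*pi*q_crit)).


4*pi*q_crit = 243.35
Q/(4*pi*q_crit) = 203.19
r = sqrt(203.19) = 14.254 m

14.254 m


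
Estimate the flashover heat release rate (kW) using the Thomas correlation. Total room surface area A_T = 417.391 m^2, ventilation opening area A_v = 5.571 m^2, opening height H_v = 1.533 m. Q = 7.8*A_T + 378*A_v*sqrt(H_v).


7.8*A_T = 3255.6
sqrt(H_v) = 1.2381
378*A_v*sqrt(H_v) = 2607.3
Q = 3255.6 + 2607.3 = 5863.0 kW

5863.0 kW


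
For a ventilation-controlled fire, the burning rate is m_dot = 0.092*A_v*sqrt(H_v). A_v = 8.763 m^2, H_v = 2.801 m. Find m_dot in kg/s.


sqrt(H_v) = 1.6736
m_dot = 0.092 * 8.763 * 1.6736 = 1.3493 kg/s

1.3493 kg/s


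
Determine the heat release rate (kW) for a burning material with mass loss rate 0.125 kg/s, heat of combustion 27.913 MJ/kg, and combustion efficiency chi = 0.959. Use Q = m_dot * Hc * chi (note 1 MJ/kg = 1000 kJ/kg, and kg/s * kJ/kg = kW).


Hc = 27.913 MJ/kg = 27.913 * 1000 kJ/kg = 27913 kJ/kg
Q = 0.125 kg/s * 27913 kJ/kg * 0.959 = 3346.1 kW

3346.1 kW


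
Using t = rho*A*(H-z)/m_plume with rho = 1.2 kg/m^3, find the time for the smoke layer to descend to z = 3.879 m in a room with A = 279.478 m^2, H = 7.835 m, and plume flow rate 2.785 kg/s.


H - z = 3.956 m
t = 1.2 * 279.478 * 3.956 / 2.785 = 476.39 s

476.39 s


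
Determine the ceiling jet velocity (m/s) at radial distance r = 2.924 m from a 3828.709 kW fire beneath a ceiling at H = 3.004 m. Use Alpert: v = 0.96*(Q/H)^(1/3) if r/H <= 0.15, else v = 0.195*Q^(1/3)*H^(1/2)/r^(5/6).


r/H = 2.924 / 3.004 = 0.97337
r/H > 0.15, so v = 0.195*Q^(1/3)*H^(1/2)/r^(5/6)
Q^(1/3) = 15.644
H^(1/2) = 1.7332
r^(5/6) = 2.4452
v = 0.195 * 15.644 * 1.7332 / 2.4452 = 2.1623 m/s

2.1623 m/s


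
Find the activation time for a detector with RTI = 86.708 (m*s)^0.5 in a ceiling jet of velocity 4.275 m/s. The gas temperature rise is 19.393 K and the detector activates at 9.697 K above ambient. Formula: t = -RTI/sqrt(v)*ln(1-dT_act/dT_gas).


dT_act/dT_gas = 0.50003
ln(1 - 0.50003) = -0.69320
t = -86.708 / sqrt(4.275) * -0.69320 = 29.070 s

29.070 s


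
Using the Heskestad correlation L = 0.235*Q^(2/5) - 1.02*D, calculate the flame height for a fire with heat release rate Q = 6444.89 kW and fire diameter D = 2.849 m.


Q^(2/5) = 33.395
0.235 * Q^(2/5) = 7.8479
1.02 * D = 2.9060
L = 4.9419 m

4.9419 m


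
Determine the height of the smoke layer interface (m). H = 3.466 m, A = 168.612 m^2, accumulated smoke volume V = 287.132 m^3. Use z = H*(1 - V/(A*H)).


V/(A*H) = 0.49132
1 - 0.49132 = 0.50868
z = 3.466 * 0.50868 = 1.7631 m

1.7631 m


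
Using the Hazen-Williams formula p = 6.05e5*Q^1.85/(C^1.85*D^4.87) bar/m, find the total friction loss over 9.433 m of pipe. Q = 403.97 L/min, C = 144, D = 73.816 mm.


Q^1.85 = 66335
C^1.85 = 9839.4
D^4.87 = 1.2528e+09
p/m = 0.0032556 bar/m
p_total = 0.0032556 * 9.433 = 0.030711 bar

0.030711 bar


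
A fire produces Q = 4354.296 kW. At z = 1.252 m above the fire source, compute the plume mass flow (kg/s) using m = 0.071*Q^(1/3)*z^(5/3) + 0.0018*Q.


Q^(1/3) = 16.329
z^(5/3) = 1.4544
First term = 0.071 * 16.329 * 1.4544 = 1.6862
Second term = 0.0018 * 4354.296 = 7.8377
m = 9.5239 kg/s

9.5239 kg/s


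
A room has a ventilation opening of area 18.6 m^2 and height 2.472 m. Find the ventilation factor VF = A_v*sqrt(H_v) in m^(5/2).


sqrt(H_v) = 1.5723
VF = 18.6 * 1.5723 = 29.244 m^(5/2)

29.244 m^(5/2)


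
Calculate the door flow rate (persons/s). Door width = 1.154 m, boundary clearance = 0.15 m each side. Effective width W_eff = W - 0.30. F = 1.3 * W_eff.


W_eff = 1.154 - 0.30 = 0.854 m
F = 1.3 * 0.854 = 1.1102 persons/s

1.1102 persons/s


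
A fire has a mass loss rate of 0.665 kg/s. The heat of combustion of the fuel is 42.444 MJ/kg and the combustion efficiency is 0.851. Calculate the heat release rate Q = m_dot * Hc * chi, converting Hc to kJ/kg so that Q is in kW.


Hc = 42.444 MJ/kg = 42.444 * 1000 kJ/kg = 42444 kJ/kg
Q = 0.665 kg/s * 42444 kJ/kg * 0.851 = 24020 kW

24020 kW


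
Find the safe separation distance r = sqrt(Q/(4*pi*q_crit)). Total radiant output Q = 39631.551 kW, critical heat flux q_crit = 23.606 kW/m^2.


4*pi*q_crit = 296.64
Q/(4*pi*q_crit) = 133.60
r = sqrt(133.60) = 11.559 m

11.559 m


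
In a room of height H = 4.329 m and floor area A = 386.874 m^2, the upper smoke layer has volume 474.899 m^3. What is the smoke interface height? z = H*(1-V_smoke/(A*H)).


V/(A*H) = 0.28356
1 - 0.28356 = 0.71644
z = 4.329 * 0.71644 = 3.1015 m

3.1015 m


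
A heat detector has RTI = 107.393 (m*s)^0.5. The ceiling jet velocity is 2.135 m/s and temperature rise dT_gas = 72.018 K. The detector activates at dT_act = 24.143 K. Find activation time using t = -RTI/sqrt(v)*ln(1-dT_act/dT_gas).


dT_act/dT_gas = 0.33524
ln(1 - 0.33524) = -0.40832
t = -107.393 / sqrt(2.135) * -0.40832 = 30.011 s

30.011 s


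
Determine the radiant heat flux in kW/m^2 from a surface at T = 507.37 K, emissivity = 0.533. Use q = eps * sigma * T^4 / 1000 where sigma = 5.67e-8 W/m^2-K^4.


T^4 = 6.6267e+10
q = 0.533 * 5.67e-8 * 6.6267e+10 / 1000 = 2.0027 kW/m^2

2.0027 kW/m^2


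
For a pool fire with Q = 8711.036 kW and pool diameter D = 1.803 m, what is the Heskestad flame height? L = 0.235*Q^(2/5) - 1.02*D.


Q^(2/5) = 37.673
0.235 * Q^(2/5) = 8.8531
1.02 * D = 1.8391
L = 7.0140 m

7.0140 m


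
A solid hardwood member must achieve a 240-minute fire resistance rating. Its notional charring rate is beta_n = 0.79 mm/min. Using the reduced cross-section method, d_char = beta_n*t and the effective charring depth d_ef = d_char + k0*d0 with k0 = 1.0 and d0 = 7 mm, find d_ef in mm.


d_char = 0.79 * 240 = 189.6 mm
d_ef = 189.6 + 1.0*7 = 196.6 mm

196.6 mm


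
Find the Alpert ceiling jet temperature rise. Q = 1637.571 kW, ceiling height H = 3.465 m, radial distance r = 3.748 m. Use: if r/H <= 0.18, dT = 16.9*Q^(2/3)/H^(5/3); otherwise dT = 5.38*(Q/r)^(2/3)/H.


r/H = 3.748 / 3.465 = 1.0817
r/H > 0.18, so dT = 5.38*(Q/r)^(2/3)/H
Q/r = 436.92
(Q/r)^(2/3) = 57.579
dT = 5.38 * 57.579 / 3.465 = 89.402 K

89.402 K


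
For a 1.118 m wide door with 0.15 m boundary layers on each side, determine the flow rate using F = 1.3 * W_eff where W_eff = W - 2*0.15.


W_eff = 1.118 - 0.30 = 0.818 m
F = 1.3 * 0.818 = 1.0634 persons/s

1.0634 persons/s


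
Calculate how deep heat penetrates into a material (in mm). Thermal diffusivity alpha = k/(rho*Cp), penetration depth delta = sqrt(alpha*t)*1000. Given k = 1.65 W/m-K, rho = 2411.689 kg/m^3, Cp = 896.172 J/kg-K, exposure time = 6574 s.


alpha = 1.65 / (2411.689 * 896.172) = 7.6343e-07 m^2/s
alpha * t = 0.0050188
delta = sqrt(0.0050188) * 1000 = 70.844 mm

70.844 mm


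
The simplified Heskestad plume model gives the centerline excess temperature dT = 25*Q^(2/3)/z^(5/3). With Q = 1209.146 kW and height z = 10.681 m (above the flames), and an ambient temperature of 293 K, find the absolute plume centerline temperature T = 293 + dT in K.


Q^(2/3) = 113.50
z^(5/3) = 51.803
dT = 25 * 113.50 / 51.803 = 54.774 K
T = 293 + 54.774 = 347.77 K

347.77 K


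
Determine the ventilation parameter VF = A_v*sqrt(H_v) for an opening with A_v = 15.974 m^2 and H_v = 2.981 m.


sqrt(H_v) = 1.7266
VF = 15.974 * 1.7266 = 27.580 m^(5/2)

27.580 m^(5/2)


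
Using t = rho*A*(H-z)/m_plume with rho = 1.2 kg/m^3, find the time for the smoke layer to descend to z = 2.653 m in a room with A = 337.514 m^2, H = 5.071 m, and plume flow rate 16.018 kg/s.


H - z = 2.418 m
t = 1.2 * 337.514 * 2.418 / 16.018 = 61.139 s

61.139 s


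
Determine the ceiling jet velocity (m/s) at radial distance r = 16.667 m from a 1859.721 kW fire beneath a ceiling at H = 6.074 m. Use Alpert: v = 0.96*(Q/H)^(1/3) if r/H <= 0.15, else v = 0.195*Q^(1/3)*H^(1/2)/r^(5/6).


r/H = 16.667 / 6.074 = 2.7440
r/H > 0.15, so v = 0.195*Q^(1/3)*H^(1/2)/r^(5/6)
Q^(1/3) = 12.297
H^(1/2) = 2.4645
r^(5/6) = 10.428
v = 0.195 * 12.297 * 2.4645 / 10.428 = 0.56673 m/s

0.56673 m/s


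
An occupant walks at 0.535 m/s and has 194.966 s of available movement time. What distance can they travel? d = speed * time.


d = 0.535 * 194.966 = 104.31 m

104.31 m


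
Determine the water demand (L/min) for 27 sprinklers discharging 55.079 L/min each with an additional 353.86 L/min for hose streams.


Sprinkler demand = 27 * 55.079 = 1487.133 L/min
Total = 1487.133 + 353.86 = 1840.993 L/min

1840.993 L/min


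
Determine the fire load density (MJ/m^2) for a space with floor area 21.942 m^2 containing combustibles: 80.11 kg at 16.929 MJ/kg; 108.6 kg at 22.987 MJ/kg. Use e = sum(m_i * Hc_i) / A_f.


Total energy = 80.11*16.929 + 108.6*22.987
= 1356.182 + 2496.388
= 3852.570 MJ
e = 3852.570 / 21.942 = 175.58 MJ/m^2

175.58 MJ/m^2


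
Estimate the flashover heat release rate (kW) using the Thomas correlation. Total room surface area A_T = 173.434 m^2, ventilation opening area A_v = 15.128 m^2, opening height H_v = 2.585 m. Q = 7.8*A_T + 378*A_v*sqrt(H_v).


7.8*A_T = 1352.8
sqrt(H_v) = 1.6078
378*A_v*sqrt(H_v) = 9194.0
Q = 1352.8 + 9194.0 = 10547 kW

10547 kW


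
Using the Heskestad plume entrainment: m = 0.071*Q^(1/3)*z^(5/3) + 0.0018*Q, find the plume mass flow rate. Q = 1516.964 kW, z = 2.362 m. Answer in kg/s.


Q^(1/3) = 11.490
z^(5/3) = 4.1892
First term = 0.071 * 11.490 * 4.1892 = 3.4176
Second term = 0.0018 * 1516.964 = 2.7305
m = 6.1481 kg/s

6.1481 kg/s


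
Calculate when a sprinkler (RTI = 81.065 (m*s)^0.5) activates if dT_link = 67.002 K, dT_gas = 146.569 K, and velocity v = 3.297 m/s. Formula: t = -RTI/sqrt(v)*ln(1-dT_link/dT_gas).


dT_link/dT_gas = 0.45714
ln(1 - 0.45714) = -0.61090
t = -81.065 / sqrt(3.297) * -0.61090 = 27.274 s

27.274 s


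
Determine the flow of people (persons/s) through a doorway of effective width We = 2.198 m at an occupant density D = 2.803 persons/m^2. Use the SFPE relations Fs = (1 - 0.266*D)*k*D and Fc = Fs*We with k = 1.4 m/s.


1 - 0.266*D = 1 - 0.266*2.803 = 0.25440
Fs = 0.25440 * 1.4 * 2.803 = 0.99832 persons/(s*m)
Fc = 0.99832 * 2.198 = 2.1943 persons/s

2.1943 persons/s


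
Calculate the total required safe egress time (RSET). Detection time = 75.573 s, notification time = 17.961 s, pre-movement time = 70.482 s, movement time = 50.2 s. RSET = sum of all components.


Total = 75.573 + 17.961 + 70.482 + 50.2 = 214.216 s

214.216 s


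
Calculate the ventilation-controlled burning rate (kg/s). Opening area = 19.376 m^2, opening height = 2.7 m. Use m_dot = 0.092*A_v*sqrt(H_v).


sqrt(H_v) = 1.6432
m_dot = 0.092 * 19.376 * 1.6432 = 2.9291 kg/s

2.9291 kg/s


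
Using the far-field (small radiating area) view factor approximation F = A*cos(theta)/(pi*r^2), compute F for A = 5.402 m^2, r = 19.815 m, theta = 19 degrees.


cos(19 deg) = 0.94552
pi*r^2 = 1233.5
F = 5.402 * 0.94552 / 1233.5 = 0.0041408

0.0041408


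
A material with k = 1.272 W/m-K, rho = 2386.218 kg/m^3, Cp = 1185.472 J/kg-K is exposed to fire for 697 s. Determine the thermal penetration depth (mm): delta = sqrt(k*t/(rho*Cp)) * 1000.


alpha = 1.272 / (2386.218 * 1185.472) = 4.4966e-07 m^2/s
alpha * t = 0.00031341
delta = sqrt(0.00031341) * 1000 = 17.704 mm

17.704 mm


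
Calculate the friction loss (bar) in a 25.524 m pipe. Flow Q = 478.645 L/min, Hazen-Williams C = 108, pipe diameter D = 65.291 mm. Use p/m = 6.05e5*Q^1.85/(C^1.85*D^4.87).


Q^1.85 = 90787
C^1.85 = 5778.8
D^4.87 = 6.8918e+08
p/m = 0.013791 bar/m
p_total = 0.013791 * 25.524 = 0.35201 bar

0.35201 bar


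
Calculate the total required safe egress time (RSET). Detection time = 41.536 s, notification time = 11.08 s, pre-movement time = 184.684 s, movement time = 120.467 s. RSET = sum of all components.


Total = 41.536 + 11.08 + 184.684 + 120.467 = 357.767 s

357.767 s


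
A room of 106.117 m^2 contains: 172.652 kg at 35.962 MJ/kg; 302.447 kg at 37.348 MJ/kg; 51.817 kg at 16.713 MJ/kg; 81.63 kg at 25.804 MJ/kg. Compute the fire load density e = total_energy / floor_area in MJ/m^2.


Total energy = 172.652*35.962 + 302.447*37.348 + 51.817*16.713 + 81.63*25.804
= 6208.911 + 11295.79 + 866.0175 + 2106.381
= 20477.10 MJ
e = 20477.10 / 106.117 = 192.97 MJ/m^2

192.97 MJ/m^2


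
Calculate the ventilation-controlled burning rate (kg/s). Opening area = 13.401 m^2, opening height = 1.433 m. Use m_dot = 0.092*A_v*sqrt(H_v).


sqrt(H_v) = 1.1971
m_dot = 0.092 * 13.401 * 1.1971 = 1.4759 kg/s

1.4759 kg/s


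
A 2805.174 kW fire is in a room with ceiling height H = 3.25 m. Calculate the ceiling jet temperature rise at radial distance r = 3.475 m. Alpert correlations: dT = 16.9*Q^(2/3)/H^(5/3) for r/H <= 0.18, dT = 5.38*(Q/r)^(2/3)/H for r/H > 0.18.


r/H = 3.475 / 3.25 = 1.0692
r/H > 0.18, so dT = 5.38*(Q/r)^(2/3)/H
Q/r = 807.24
(Q/r)^(2/3) = 86.697
dT = 5.38 * 86.697 / 3.25 = 143.52 K

143.52 K


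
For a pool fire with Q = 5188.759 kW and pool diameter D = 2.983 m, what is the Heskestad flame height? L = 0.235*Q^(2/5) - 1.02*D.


Q^(2/5) = 30.621
0.235 * Q^(2/5) = 7.1960
1.02 * D = 3.0427
L = 4.1534 m

4.1534 m


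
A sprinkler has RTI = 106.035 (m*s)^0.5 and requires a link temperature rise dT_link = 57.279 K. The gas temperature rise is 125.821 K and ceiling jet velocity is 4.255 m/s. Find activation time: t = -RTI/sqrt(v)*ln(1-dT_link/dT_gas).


dT_link/dT_gas = 0.45524
ln(1 - 0.45524) = -0.60741
t = -106.035 / sqrt(4.255) * -0.60741 = 31.224 s

31.224 s


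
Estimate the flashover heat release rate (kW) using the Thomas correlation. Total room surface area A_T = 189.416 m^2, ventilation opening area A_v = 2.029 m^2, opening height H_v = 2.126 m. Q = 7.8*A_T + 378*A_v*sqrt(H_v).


7.8*A_T = 1477.4
sqrt(H_v) = 1.4581
378*A_v*sqrt(H_v) = 1118.3
Q = 1477.4 + 1118.3 = 2595.7 kW

2595.7 kW


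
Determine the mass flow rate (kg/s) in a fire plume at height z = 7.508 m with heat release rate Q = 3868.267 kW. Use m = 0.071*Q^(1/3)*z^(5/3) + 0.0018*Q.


Q^(1/3) = 15.698
z^(5/3) = 28.788
First term = 0.071 * 15.698 * 28.788 = 32.085
Second term = 0.0018 * 3868.267 = 6.9629
m = 39.048 kg/s

39.048 kg/s


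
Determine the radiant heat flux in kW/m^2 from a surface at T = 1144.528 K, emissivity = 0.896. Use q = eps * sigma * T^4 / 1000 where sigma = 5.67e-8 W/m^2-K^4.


T^4 = 1.7160e+12
q = 0.896 * 5.67e-8 * 1.7160e+12 / 1000 = 87.176 kW/m^2

87.176 kW/m^2


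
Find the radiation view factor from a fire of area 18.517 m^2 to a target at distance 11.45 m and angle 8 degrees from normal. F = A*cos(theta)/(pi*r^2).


cos(8 deg) = 0.99027
pi*r^2 = 411.87
F = 18.517 * 0.99027 / 411.87 = 0.044521

0.044521


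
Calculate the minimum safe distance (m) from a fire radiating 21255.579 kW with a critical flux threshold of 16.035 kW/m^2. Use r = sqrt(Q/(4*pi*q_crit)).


4*pi*q_crit = 201.50
Q/(4*pi*q_crit) = 105.49
r = sqrt(105.49) = 10.271 m

10.271 m


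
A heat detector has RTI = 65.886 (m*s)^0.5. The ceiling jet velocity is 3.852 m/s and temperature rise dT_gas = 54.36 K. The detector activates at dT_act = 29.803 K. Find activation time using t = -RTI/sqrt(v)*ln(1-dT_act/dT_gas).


dT_act/dT_gas = 0.54825
ln(1 - 0.54825) = -0.79463
t = -65.886 / sqrt(3.852) * -0.79463 = 26.676 s

26.676 s


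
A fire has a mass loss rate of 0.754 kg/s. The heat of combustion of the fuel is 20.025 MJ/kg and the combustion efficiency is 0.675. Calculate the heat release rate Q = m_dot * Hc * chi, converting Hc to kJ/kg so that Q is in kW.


Hc = 20.025 MJ/kg = 20.025 * 1000 kJ/kg = 20025 kJ/kg
Q = 0.754 kg/s * 20025 kJ/kg * 0.675 = 10192 kW

10192 kW


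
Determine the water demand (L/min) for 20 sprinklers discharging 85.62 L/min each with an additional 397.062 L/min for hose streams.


Sprinkler demand = 20 * 85.62 = 1712.4 L/min
Total = 1712.4 + 397.062 = 2109.462 L/min

2109.462 L/min


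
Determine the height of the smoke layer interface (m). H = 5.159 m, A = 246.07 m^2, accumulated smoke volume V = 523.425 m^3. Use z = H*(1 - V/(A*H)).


V/(A*H) = 0.41232
1 - 0.41232 = 0.58768
z = 5.159 * 0.58768 = 3.0319 m

3.0319 m


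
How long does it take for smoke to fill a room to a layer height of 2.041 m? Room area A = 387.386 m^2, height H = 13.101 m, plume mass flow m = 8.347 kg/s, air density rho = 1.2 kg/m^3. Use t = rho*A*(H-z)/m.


H - z = 11.06 m
t = 1.2 * 387.386 * 11.06 / 8.347 = 615.96 s

615.96 s


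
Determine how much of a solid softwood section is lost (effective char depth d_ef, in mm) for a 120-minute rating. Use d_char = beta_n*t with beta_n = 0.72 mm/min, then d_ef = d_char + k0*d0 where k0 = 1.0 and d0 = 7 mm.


d_char = 0.72 * 120 = 86.4 mm
d_ef = 86.4 + 1.0*7 = 93.4 mm

93.4 mm


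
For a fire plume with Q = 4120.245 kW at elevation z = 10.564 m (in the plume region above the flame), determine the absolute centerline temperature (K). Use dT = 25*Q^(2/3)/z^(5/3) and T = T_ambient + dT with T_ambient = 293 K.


Q^(2/3) = 257.01
z^(5/3) = 50.861
dT = 25 * 257.01 / 50.861 = 126.33 K
T = 293 + 126.33 = 419.33 K

419.33 K


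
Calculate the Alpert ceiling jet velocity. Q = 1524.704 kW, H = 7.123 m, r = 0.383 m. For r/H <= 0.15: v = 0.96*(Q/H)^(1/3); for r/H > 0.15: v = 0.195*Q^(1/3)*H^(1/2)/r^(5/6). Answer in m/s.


r/H = 0.383 / 7.123 = 0.053769
r/H <= 0.15, so v = 0.96*(Q/H)^(1/3)
Q/H = 214.05
(Q/H)^(1/3) = 5.9819
v = 0.96 * 5.9819 = 5.7426 m/s

5.7426 m/s


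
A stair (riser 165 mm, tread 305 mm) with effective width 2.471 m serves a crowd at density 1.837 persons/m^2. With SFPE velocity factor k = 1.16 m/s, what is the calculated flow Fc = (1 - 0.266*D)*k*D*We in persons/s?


1 - 0.266*D = 1 - 0.266*1.837 = 0.51136
Fs = 0.51136 * 1.16 * 1.837 = 1.0897 persons/(s*m)
Fc = 1.0897 * 2.471 = 2.6926 persons/s

2.6926 persons/s


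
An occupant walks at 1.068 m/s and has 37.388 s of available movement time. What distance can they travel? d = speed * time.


d = 1.068 * 37.388 = 39.930 m

39.930 m


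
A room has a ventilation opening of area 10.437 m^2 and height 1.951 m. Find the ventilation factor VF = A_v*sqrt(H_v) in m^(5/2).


sqrt(H_v) = 1.3968
VF = 10.437 * 1.3968 = 14.578 m^(5/2)

14.578 m^(5/2)


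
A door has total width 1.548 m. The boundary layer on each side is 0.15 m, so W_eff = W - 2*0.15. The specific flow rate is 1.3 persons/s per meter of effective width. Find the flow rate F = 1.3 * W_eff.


W_eff = 1.548 - 0.30 = 1.248 m
F = 1.3 * 1.248 = 1.6224 persons/s

1.6224 persons/s


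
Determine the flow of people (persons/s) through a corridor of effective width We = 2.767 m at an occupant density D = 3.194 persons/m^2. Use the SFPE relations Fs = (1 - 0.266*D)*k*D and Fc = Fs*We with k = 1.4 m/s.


1 - 0.266*D = 1 - 0.266*3.194 = 0.15040
Fs = 0.15040 * 1.4 * 3.194 = 0.67251 persons/(s*m)
Fc = 0.67251 * 2.767 = 1.8608 persons/s

1.8608 persons/s


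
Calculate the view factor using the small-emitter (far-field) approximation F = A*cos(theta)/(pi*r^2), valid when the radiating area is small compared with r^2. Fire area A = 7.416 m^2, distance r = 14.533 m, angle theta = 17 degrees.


cos(17 deg) = 0.95630
pi*r^2 = 663.53
F = 7.416 * 0.95630 / 663.53 = 0.010688

0.010688


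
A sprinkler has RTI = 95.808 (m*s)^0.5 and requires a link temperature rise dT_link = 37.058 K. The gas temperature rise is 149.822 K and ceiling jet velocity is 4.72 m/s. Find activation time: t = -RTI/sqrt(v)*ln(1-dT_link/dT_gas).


dT_link/dT_gas = 0.24735
ln(1 - 0.24735) = -0.28415
t = -95.808 / sqrt(4.72) * -0.28415 = 12.531 s

12.531 s


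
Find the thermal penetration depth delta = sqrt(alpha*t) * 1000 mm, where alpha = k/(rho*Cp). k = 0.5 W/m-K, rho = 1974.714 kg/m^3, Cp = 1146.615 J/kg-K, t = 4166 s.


alpha = 0.5 / (1974.714 * 1146.615) = 2.2082e-07 m^2/s
alpha * t = 0.00091996
delta = sqrt(0.00091996) * 1000 = 30.331 mm

30.331 mm


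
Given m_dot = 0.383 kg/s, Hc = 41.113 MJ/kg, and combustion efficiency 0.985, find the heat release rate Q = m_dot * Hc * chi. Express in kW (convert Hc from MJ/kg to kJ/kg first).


Hc = 41.113 MJ/kg = 41.113 * 1000 kJ/kg = 41113 kJ/kg
Q = 0.383 kg/s * 41113 kJ/kg * 0.985 = 15510 kW

15510 kW


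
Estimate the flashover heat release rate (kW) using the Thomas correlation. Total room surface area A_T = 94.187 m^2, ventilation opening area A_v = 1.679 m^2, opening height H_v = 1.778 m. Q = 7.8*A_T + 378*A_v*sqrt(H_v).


7.8*A_T = 734.66
sqrt(H_v) = 1.3334
378*A_v*sqrt(H_v) = 846.27
Q = 734.66 + 846.27 = 1580.9 kW

1580.9 kW


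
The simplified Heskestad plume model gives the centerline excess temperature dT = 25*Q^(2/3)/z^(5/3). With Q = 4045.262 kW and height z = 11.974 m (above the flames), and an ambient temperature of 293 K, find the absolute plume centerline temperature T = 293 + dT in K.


Q^(2/3) = 253.88
z^(5/3) = 62.671
dT = 25 * 253.88 / 62.671 = 101.28 K
T = 293 + 101.28 = 394.28 K

394.28 K


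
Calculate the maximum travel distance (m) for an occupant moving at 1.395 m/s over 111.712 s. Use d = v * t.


d = 1.395 * 111.712 = 155.84 m

155.84 m


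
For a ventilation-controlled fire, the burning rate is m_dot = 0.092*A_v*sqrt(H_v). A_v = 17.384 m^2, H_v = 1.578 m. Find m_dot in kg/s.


sqrt(H_v) = 1.2562
m_dot = 0.092 * 17.384 * 1.2562 = 2.0091 kg/s

2.0091 kg/s


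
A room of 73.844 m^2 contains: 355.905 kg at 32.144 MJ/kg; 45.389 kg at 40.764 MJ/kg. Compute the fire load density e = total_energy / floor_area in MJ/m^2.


Total energy = 355.905*32.144 + 45.389*40.764
= 11440.21 + 1850.237
= 13290.45 MJ
e = 13290.45 / 73.844 = 179.98 MJ/m^2

179.98 MJ/m^2


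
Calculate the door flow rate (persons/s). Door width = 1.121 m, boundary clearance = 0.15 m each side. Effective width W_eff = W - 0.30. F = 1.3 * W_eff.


W_eff = 1.121 - 0.30 = 0.821 m
F = 1.3 * 0.821 = 1.0673 persons/s

1.0673 persons/s


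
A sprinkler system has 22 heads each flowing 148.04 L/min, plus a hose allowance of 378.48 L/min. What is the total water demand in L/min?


Sprinkler demand = 22 * 148.04 = 3256.88 L/min
Total = 3256.88 + 378.48 = 3635.36 L/min

3635.36 L/min


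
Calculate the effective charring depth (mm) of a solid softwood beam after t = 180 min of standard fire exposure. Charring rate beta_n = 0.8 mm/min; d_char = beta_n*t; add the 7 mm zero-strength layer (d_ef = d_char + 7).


d_char = 0.8 * 180 = 144 mm
d_ef = 144 + 1.0*7 = 151 mm

151 mm


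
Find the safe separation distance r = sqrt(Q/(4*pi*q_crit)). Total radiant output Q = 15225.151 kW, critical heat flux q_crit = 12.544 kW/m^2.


4*pi*q_crit = 157.63
Q/(4*pi*q_crit) = 96.586
r = sqrt(96.586) = 9.8278 m

9.8278 m


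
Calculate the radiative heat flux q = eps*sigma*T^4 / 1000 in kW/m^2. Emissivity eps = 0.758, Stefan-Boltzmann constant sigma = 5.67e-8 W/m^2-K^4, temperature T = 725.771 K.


T^4 = 2.7746e+11
q = 0.758 * 5.67e-8 * 2.7746e+11 / 1000 = 11.925 kW/m^2

11.925 kW/m^2


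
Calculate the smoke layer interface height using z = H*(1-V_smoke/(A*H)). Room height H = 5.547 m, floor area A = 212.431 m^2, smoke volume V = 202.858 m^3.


V/(A*H) = 0.17215
1 - 0.17215 = 0.82785
z = 5.547 * 0.82785 = 4.5921 m

4.5921 m


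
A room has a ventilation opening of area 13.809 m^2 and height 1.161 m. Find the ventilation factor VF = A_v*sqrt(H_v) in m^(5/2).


sqrt(H_v) = 1.0775
VF = 13.809 * 1.0775 = 14.879 m^(5/2)

14.879 m^(5/2)


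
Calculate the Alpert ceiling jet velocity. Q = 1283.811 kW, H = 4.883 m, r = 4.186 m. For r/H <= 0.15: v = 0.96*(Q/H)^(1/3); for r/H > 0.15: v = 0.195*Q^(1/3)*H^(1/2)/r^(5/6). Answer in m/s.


r/H = 4.186 / 4.883 = 0.85726
r/H > 0.15, so v = 0.195*Q^(1/3)*H^(1/2)/r^(5/6)
Q^(1/3) = 10.868
H^(1/2) = 2.2098
r^(5/6) = 3.2974
v = 0.195 * 10.868 * 2.2098 / 3.2974 = 1.4203 m/s

1.4203 m/s


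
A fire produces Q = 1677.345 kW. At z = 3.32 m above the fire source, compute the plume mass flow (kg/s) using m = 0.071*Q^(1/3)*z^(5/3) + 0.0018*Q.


Q^(1/3) = 11.882
z^(5/3) = 7.3886
First term = 0.071 * 11.882 * 7.3886 = 6.2330
Second term = 0.0018 * 1677.345 = 3.0192
m = 9.2522 kg/s

9.2522 kg/s


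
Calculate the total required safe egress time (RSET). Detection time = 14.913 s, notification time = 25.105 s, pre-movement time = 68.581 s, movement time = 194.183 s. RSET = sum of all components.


Total = 14.913 + 25.105 + 68.581 + 194.183 = 302.782 s

302.782 s


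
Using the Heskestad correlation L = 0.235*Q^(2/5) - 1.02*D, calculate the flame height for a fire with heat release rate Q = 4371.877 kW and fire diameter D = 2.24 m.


Q^(2/5) = 28.593
0.235 * Q^(2/5) = 6.7195
1.02 * D = 2.2848
L = 4.4347 m

4.4347 m


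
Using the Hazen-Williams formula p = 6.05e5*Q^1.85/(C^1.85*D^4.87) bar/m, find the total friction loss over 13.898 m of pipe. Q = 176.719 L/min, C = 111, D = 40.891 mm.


Q^1.85 = 14371
C^1.85 = 6079.2
D^4.87 = 7.0571e+07
p/m = 0.020265 bar/m
p_total = 0.020265 * 13.898 = 0.28165 bar

0.28165 bar


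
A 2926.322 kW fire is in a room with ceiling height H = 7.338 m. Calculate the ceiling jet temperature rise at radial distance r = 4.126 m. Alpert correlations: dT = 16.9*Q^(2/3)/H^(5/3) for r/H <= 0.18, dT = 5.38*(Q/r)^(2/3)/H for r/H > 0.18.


r/H = 4.126 / 7.338 = 0.56228
r/H > 0.18, so dT = 5.38*(Q/r)^(2/3)/H
Q/r = 709.24
(Q/r)^(2/3) = 79.530
dT = 5.38 * 79.530 / 7.338 = 58.309 K

58.309 K


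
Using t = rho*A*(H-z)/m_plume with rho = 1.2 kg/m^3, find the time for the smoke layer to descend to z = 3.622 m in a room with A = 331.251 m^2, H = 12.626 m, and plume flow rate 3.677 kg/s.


H - z = 9.004 m
t = 1.2 * 331.251 * 9.004 / 3.677 = 973.38 s

973.38 s


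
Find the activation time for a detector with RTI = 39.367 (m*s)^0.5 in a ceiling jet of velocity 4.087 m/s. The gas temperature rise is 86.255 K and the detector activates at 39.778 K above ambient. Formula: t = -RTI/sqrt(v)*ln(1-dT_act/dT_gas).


dT_act/dT_gas = 0.46117
ln(1 - 0.46117) = -0.61835
t = -39.367 / sqrt(4.087) * -0.61835 = 12.041 s

12.041 s


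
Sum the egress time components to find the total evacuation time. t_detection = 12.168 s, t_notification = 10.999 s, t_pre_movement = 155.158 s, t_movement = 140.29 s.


Total = 12.168 + 10.999 + 155.158 + 140.29 = 318.615 s

318.615 s


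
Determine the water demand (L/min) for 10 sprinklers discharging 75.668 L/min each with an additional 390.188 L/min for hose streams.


Sprinkler demand = 10 * 75.668 = 756.68 L/min
Total = 756.68 + 390.188 = 1146.868 L/min

1146.868 L/min


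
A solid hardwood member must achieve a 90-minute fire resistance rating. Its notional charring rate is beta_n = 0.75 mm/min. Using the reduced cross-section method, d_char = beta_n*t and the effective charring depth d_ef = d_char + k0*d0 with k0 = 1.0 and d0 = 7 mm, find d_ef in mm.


d_char = 0.75 * 90 = 67.5 mm
d_ef = 67.5 + 1.0*7 = 74.5 mm

74.5 mm


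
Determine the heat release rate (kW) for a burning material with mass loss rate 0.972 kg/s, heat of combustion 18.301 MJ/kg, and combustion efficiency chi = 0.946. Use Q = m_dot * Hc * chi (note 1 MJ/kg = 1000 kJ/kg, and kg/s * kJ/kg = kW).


Hc = 18.301 MJ/kg = 18.301 * 1000 kJ/kg = 18301 kJ/kg
Q = 0.972 kg/s * 18301 kJ/kg * 0.946 = 16828 kW

16828 kW


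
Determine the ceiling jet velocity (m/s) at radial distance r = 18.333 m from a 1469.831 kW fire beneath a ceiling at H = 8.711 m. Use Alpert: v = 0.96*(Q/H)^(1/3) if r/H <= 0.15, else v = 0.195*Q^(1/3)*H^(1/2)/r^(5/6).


r/H = 18.333 / 8.711 = 2.1046
r/H > 0.15, so v = 0.195*Q^(1/3)*H^(1/2)/r^(5/6)
Q^(1/3) = 11.370
H^(1/2) = 2.9514
r^(5/6) = 11.290
v = 0.195 * 11.370 * 2.9514 / 11.290 = 0.57960 m/s

0.57960 m/s


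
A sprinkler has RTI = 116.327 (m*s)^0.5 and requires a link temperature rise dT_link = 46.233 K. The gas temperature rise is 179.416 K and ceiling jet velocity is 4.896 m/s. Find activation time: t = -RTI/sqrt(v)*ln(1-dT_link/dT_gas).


dT_link/dT_gas = 0.25769
ln(1 - 0.25769) = -0.29798
t = -116.327 / sqrt(4.896) * -0.29798 = 15.666 s

15.666 s


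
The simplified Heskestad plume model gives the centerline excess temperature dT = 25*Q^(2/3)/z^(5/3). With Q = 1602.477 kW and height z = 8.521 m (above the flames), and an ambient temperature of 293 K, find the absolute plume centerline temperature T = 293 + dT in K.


Q^(2/3) = 136.94
z^(5/3) = 35.548
dT = 25 * 136.94 / 35.548 = 96.305 K
T = 293 + 96.305 = 389.31 K

389.31 K


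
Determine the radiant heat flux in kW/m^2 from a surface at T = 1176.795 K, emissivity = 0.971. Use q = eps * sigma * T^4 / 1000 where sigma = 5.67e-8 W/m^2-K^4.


T^4 = 1.9178e+12
q = 0.971 * 5.67e-8 * 1.9178e+12 / 1000 = 105.59 kW/m^2

105.59 kW/m^2


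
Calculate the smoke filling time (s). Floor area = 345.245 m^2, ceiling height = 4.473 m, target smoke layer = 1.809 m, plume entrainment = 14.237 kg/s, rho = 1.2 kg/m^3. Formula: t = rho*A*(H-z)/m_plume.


H - z = 2.664 m
t = 1.2 * 345.245 * 2.664 / 14.237 = 77.522 s

77.522 s


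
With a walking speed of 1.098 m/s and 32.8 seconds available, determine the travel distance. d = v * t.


d = 1.098 * 32.8 = 36.014 m

36.014 m


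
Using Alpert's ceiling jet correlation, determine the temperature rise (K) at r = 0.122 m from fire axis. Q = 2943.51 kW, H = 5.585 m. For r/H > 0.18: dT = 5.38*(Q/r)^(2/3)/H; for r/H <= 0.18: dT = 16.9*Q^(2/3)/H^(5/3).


r/H = 0.122 / 5.585 = 0.021844
r/H <= 0.18, so dT = 16.9*Q^(2/3)/H^(5/3)
Q^(2/3) = 205.39
H^(5/3) = 17.581
dT = 16.9 * 205.39 / 17.581 = 197.44 K

197.44 K


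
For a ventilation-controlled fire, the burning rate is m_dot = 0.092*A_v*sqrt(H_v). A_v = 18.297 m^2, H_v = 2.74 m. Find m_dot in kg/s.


sqrt(H_v) = 1.6553
m_dot = 0.092 * 18.297 * 1.6553 = 2.7864 kg/s

2.7864 kg/s


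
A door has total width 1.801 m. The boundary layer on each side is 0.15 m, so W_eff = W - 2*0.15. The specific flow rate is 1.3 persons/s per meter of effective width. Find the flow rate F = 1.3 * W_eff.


W_eff = 1.801 - 0.30 = 1.501 m
F = 1.3 * 1.501 = 1.9513 persons/s

1.9513 persons/s


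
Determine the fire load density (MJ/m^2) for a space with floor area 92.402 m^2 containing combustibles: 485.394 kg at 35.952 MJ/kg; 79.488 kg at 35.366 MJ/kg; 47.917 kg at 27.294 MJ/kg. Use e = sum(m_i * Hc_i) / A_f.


Total energy = 485.394*35.952 + 79.488*35.366 + 47.917*27.294
= 17450.89 + 2811.173 + 1307.847
= 21569.90 MJ
e = 21569.90 / 92.402 = 233.44 MJ/m^2

233.44 MJ/m^2


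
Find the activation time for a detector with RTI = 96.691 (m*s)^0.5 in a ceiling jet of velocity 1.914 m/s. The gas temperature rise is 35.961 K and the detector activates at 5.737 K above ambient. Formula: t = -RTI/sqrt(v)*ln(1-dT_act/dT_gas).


dT_act/dT_gas = 0.15953
ln(1 - 0.15953) = -0.17380
t = -96.691 / sqrt(1.914) * -0.17380 = 12.147 s

12.147 s


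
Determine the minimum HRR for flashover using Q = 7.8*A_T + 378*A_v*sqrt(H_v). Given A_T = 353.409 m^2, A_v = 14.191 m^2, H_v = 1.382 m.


7.8*A_T = 2756.6
sqrt(H_v) = 1.1756
378*A_v*sqrt(H_v) = 6306.1
Q = 2756.6 + 6306.1 = 9062.7 kW

9062.7 kW


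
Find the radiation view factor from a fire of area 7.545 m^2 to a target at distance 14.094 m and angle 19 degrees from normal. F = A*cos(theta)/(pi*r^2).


cos(19 deg) = 0.94552
pi*r^2 = 624.05
F = 7.545 * 0.94552 / 624.05 = 0.011432

0.011432


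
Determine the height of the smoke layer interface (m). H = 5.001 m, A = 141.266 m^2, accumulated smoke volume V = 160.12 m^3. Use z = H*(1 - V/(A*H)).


V/(A*H) = 0.22665
1 - 0.22665 = 0.77335
z = 5.001 * 0.77335 = 3.8675 m

3.8675 m


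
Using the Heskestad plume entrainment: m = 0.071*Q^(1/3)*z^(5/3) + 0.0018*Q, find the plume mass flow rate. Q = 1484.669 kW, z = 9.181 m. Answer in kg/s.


Q^(1/3) = 11.408
z^(5/3) = 40.255
First term = 0.071 * 11.408 * 40.255 = 32.605
Second term = 0.0018 * 1484.669 = 2.6724
m = 35.277 kg/s

35.277 kg/s


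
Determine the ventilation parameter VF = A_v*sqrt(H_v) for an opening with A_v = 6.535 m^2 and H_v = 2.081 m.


sqrt(H_v) = 1.4426
VF = 6.535 * 1.4426 = 9.4272 m^(5/2)

9.4272 m^(5/2)


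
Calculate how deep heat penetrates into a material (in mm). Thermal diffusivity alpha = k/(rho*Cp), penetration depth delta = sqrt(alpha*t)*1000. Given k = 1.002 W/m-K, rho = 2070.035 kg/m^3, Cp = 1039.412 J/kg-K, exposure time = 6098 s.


alpha = 1.002 / (2070.035 * 1039.412) = 4.6570e-07 m^2/s
alpha * t = 0.0028398
delta = sqrt(0.0028398) * 1000 = 53.290 mm

53.290 mm


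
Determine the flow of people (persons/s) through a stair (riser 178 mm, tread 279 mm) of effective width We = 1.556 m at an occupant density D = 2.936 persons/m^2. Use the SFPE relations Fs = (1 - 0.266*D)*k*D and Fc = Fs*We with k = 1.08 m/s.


1 - 0.266*D = 1 - 0.266*2.936 = 0.21902
Fs = 0.21902 * 1.08 * 2.936 = 0.69450 persons/(s*m)
Fc = 0.69450 * 1.556 = 1.0806 persons/s

1.0806 persons/s


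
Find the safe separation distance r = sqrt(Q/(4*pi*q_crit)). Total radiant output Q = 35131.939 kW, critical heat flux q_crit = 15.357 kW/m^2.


4*pi*q_crit = 192.98
Q/(4*pi*q_crit) = 182.05
r = sqrt(182.05) = 13.493 m

13.493 m


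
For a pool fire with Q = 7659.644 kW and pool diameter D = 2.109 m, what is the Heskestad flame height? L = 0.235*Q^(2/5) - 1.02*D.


Q^(2/5) = 35.784
0.235 * Q^(2/5) = 8.4091
1.02 * D = 2.1512
L = 6.2580 m

6.2580 m


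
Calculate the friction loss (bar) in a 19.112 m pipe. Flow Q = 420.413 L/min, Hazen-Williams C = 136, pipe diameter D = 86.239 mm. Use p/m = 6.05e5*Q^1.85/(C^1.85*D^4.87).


Q^1.85 = 71417
C^1.85 = 8852.1
D^4.87 = 2.6722e+09
p/m = 0.0018266 bar/m
p_total = 0.0018266 * 19.112 = 0.034909 bar

0.034909 bar


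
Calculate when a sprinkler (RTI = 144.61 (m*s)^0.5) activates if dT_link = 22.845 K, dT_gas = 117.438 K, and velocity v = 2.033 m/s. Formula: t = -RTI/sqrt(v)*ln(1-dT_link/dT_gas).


dT_link/dT_gas = 0.19453
ln(1 - 0.19453) = -0.21633
t = -144.61 / sqrt(2.033) * -0.21633 = 21.940 s

21.940 s


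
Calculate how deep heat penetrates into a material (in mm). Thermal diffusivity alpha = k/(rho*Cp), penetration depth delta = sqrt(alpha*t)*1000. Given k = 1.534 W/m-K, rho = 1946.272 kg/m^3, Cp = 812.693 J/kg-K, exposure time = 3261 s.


alpha = 1.534 / (1946.272 * 812.693) = 9.6983e-07 m^2/s
alpha * t = 0.0031626
delta = sqrt(0.0031626) * 1000 = 56.237 mm

56.237 mm


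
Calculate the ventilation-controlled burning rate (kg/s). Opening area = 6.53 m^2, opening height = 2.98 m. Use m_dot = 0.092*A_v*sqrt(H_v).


sqrt(H_v) = 1.7263
m_dot = 0.092 * 6.53 * 1.7263 = 1.0371 kg/s

1.0371 kg/s


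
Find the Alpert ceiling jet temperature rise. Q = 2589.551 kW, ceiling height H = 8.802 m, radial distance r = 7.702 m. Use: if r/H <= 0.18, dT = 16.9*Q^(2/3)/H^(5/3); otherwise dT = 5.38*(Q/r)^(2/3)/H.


r/H = 7.702 / 8.802 = 0.87503
r/H > 0.18, so dT = 5.38*(Q/r)^(2/3)/H
Q/r = 336.22
(Q/r)^(2/3) = 48.352
dT = 5.38 * 48.352 / 8.802 = 29.554 K

29.554 K


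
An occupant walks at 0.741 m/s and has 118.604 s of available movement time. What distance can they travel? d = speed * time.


d = 0.741 * 118.604 = 87.886 m

87.886 m
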